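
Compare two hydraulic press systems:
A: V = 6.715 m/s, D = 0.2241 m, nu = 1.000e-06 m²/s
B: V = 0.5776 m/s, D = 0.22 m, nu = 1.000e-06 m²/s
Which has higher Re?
Re(A) = 1.505e+06, Re(B) = 127072. Answer: A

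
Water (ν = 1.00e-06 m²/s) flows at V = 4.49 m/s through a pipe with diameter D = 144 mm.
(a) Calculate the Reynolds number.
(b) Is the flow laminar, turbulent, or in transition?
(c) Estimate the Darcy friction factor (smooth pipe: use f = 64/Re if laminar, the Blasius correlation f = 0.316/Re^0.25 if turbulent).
(a) Re = V·D/ν = 4.49·0.144/1.00e-06 = 646560
(b) Flow regime: turbulent (Re > 4000)
(c) Friction factor: f = 0.316/Re^0.25 = 0.316/646560^0.25 = 0.01114 (Blasius is strictly valid for Re ≲ 1e5; used here as the smooth-pipe estimate the problem specifies)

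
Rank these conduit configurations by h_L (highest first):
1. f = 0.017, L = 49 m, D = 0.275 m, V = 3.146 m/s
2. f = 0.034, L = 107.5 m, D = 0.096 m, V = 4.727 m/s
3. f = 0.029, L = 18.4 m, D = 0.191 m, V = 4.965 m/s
Case 1: h_L = 1.528 m
Case 2: h_L = 43.36 m
Case 3: h_L = 3.51 m
Ranking (highest first): 2, 3, 1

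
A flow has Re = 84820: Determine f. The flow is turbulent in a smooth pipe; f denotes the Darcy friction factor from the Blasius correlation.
Formula: f = \frac{0.316}{Re^{0.25}}
f = 0.316/84820^0.25 = 0.01852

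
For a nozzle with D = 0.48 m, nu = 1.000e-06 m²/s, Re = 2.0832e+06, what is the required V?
Formula: Re = \frac{V D}{\nu}
Substituting knowns: 2.0832e+06 = V·0.48/1.000e-06
Solving for V: V = 2.0832e+06·1.000e-06/0.48 = 4.34 m/s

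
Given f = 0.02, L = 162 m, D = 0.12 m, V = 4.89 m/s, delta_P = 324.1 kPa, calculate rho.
Formula: \Delta P = f \frac{L}{D} \frac{\rho V^2}{2}
Substituting knowns: 324.1 = 0.02·(162/0.12)·0.5·rho·4.89²/1000
Solving for rho: rho = (324.1·1000)/(0.02·(162/0.12)·0.5·4.89²) = 1004 kg/m³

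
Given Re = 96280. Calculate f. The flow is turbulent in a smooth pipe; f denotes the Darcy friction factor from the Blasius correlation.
Formula: f = \frac{0.316}{Re^{0.25}}
f = 0.316/96280^0.25 = 0.01794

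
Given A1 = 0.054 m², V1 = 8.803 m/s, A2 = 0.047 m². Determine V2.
Formula: V_2 = \frac{A_1 V_1}{A_2}
V2 = 0.054·8.803/0.047 = 10.11 m/s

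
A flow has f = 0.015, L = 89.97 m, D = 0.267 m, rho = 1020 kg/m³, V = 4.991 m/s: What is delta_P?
Formula: \Delta P = f \frac{L}{D} \frac{\rho V^2}{2}
delta_P = 0.015·(89.97/0.267)·0.5·1020·4.991²/1000 = 64.21 kPa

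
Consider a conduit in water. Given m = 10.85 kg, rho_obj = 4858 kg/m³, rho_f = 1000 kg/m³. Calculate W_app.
Formula: W_{app} = mg\left(1 - \frac{\rho_f}{\rho_{obj}}\right)
W_app = 10.85·9.81·(1 − 1000/4858) = 84.53 N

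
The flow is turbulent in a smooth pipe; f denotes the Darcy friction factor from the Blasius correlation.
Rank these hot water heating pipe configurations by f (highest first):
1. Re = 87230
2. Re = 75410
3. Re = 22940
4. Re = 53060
Case 1: f = 0.01839
Case 2: f = 0.01907
Case 3: f = 0.02568
Case 4: f = 0.02082
Ranking (highest first): 3, 4, 2, 1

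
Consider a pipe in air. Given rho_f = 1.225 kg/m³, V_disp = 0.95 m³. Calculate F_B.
Formula: F_B = \rho_f g V_{disp}
F_B = 1.225·9.81·0.95 = 11.42 N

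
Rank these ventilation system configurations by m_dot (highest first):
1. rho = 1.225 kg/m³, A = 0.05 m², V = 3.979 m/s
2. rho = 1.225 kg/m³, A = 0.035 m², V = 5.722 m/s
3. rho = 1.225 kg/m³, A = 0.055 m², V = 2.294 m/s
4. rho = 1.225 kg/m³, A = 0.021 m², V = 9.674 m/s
Case 1: m_dot = 0.2437 kg/s
Case 2: m_dot = 0.2453 kg/s
Case 3: m_dot = 0.1546 kg/s
Case 4: m_dot = 0.2489 kg/s
Ranking (highest first): 4, 2, 1, 3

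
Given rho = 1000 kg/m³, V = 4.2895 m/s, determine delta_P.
Formula: V = \sqrt{\frac{2 \Delta P}{\rho}}
Substituting knowns: 4.2895 = √(2·(delta_P·1000)/1000)
Solving for delta_P: delta_P = 4.2895²·1000/2/1000 = 9.2 kPa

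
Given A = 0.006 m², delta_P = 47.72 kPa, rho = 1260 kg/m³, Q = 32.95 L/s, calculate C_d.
Formula: Q = C_d A \sqrt{\frac{2 \Delta P}{\rho}}
Substituting knowns: 32.95 = C_d·0.006·√(2·(47.72·1000)/1260)·1000
Solving for C_d: C_d = (32.95/1000)/(0.006·√(2·(47.72·1000)/1260)) = 0.631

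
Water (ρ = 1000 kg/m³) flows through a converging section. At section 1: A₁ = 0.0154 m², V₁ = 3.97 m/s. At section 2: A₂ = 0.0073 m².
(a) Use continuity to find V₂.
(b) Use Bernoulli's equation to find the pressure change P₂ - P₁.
(a) Continuity: A₁V₁=A₂V₂ -> V₂=A₁V₁/A₂=0.0154*3.97/0.0073=8.38 m/s
(b) Bernoulli: P₂-P₁=0.5*rho*(V₁^2-V₂^2)/1000=0.5*1000*(3.97^2-8.38^2)/1000=-27.23 kPa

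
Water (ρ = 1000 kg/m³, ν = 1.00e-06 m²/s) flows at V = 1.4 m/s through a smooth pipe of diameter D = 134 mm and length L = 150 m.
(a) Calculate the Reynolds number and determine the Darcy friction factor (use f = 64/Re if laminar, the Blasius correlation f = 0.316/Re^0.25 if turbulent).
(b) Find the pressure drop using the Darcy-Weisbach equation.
(a) Re = V·D/ν = 1.4·0.134/1.00e-06 = 187600 → turbulent (Re > 4000); f = 0.316/Re^0.25 = 0.316/187600^0.25 = 0.015184 (Blasius is strictly valid for Re ≲ 1e5; used here as the smooth-pipe estimate the problem specifies)
(b) Darcy-Weisbach: ΔP = f·(L/D)·½ρV²/1000 = 0.015184·(150/0.134)·½·1000·1.4²/1000 = 16.66 kPa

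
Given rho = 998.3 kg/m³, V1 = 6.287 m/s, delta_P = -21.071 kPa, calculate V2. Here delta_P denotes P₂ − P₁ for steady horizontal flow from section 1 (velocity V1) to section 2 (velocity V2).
Formula: \Delta P = \frac{1}{2} \rho (V_1^2 - V_2^2)
Substituting knowns: -21.071 = 0.5·998.3·(6.287² − V2²)/1000
Solving for V2: V2 = √(6.287² − 2·(-21.071·1000)/998.3) = 9.041 m/s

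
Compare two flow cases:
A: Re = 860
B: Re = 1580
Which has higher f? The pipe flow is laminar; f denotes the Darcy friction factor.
f(A) = 0.07442, f(B) = 0.04051. Answer: A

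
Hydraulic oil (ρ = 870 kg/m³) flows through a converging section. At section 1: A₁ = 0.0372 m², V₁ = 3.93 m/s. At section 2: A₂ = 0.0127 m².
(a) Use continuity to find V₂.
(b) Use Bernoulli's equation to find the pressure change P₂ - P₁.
(a) Continuity: A₁V₁=A₂V₂ -> V₂=A₁V₁/A₂=0.0372*3.93/0.0127=11.51 m/s
(b) Bernoulli: P₂-P₁=0.5*rho*(V₁^2-V₂^2)/1000=0.5*870*(3.93^2-11.51^2)/1000=-50.91 kPa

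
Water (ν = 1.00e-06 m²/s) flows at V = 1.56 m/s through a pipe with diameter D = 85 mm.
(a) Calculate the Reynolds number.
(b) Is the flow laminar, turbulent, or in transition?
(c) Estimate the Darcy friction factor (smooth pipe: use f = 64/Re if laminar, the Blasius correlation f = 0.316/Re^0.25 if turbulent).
(a) Re = V·D/ν = 1.56·0.085/1.00e-06 = 132600
(b) Flow regime: turbulent (Re > 4000)
(c) Friction factor: f = 0.316/Re^0.25 = 0.316/132600^0.25 = 0.01656 (Blasius is strictly valid for Re ≲ 1e5; used here as the smooth-pipe estimate the problem specifies)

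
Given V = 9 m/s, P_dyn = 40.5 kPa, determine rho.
Formula: P_{dyn} = \frac{1}{2} \rho V^2
Substituting knowns: 40.5 = 0.5·rho·9²/1000
Solving for rho: rho = 2·(40.5·1000)/9² = 1000 kg/m³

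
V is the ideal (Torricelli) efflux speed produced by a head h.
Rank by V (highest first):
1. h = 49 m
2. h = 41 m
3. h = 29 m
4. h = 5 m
Case 1: V = 31.01 m/s
Case 2: V = 28.36 m/s
Case 3: V = 23.85 m/s
Case 4: V = 9.905 m/s
Ranking (highest first): 1, 2, 3, 4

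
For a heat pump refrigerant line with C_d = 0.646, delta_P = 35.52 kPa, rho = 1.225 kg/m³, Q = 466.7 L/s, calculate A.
Formula: Q = C_d A \sqrt{\frac{2 \Delta P}{\rho}}
Substituting knowns: 466.7 = 0.646·A·√(2·(35.52·1000)/1.225)·1000
Solving for A: A = (466.7/1000)/(0.646·√(2·(35.52·1000)/1.225)) = 0.003 m²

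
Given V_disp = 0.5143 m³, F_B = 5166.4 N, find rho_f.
Formula: F_B = \rho_f g V_{disp}
Substituting knowns: 5166.4 = rho_f·9.81·0.5143
Solving for rho_f: rho_f = 5166.4/(9.81·0.5143) = 1024 kg/m³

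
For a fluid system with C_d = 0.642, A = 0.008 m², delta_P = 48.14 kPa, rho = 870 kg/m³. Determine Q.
Formula: Q = C_d A \sqrt{\frac{2 \Delta P}{\rho}}
Q = 0.642·0.008·√(2·(48.14·1000)/870)·1000 = 54.03 L/s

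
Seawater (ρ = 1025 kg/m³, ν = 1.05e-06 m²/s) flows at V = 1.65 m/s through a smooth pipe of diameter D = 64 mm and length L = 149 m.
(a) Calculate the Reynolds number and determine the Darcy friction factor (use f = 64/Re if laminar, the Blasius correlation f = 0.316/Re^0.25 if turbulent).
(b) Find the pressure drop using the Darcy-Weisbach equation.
(a) Re = V·D/ν = 1.65·0.064/1.05e-06 = 100570 → turbulent (Re > 4000); f = 0.316/Re^0.25 = 0.316/100570^0.25 = 0.017745 (Blasius is strictly valid for Re ≲ 1e5; used here as the smooth-pipe estimate the problem specifies)
(b) Darcy-Weisbach: ΔP = f·(L/D)·½ρV²/1000 = 0.017745·(149/0.064)·½·1025·1.65²/1000 = 57.64 kPa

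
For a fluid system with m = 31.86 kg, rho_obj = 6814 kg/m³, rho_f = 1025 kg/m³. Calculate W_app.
Formula: W_{app} = mg\left(1 - \frac{\rho_f}{\rho_{obj}}\right)
W_app = 31.86·9.81·(1 − 1025/6814) = 265.5 N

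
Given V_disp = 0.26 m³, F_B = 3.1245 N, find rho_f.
Formula: F_B = \rho_f g V_{disp}
Substituting knowns: 3.1245 = rho_f·9.81·0.26
Solving for rho_f: rho_f = 3.1245/(9.81·0.26) = 1.225 kg/m³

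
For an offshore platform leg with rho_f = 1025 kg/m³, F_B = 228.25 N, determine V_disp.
Formula: F_B = \rho_f g V_{disp}
Substituting knowns: 228.25 = 1025·9.81·V_disp
Solving for V_disp: V_disp = 228.25/(1025·9.81) = 0.0227 m³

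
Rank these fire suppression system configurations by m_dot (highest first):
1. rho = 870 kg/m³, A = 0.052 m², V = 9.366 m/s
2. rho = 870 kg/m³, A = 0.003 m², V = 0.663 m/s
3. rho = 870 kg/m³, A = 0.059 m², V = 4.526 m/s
Case 1: m_dot = 423.7 kg/s
Case 2: m_dot = 1.73 kg/s
Case 3: m_dot = 232.3 kg/s
Ranking (highest first): 1, 3, 2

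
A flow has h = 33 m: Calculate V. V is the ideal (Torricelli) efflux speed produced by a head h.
Formula: V = \sqrt{2 g h}
V = √(2·9.81·33) = 25.45 m/s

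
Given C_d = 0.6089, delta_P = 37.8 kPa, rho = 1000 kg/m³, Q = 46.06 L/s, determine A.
Formula: Q = C_d A \sqrt{\frac{2 \Delta P}{\rho}}
Substituting knowns: 46.06 = 0.6089·A·√(2·(37.8·1000)/1000)·1000
Solving for A: A = (46.06/1000)/(0.6089·√(2·(37.8·1000)/1000)) = 0.0087 m²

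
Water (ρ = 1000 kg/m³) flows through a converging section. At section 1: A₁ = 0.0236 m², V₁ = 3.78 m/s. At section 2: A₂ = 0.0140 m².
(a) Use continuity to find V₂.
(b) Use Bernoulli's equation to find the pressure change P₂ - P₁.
(a) Continuity: A₁V₁=A₂V₂ -> V₂=A₁V₁/A₂=0.0236*3.78/0.0140=6.37 m/s
(b) Bernoulli: P₂-P₁=0.5*rho*(V₁^2-V₂^2)/1000=0.5*1000*(3.78^2-6.37^2)/1000=-13.14 kPa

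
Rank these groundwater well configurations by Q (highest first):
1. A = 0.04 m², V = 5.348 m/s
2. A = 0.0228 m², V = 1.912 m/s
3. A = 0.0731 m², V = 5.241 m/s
Case 1: Q = 213.9 L/s
Case 2: Q = 43.59 L/s
Case 3: Q = 383.1 L/s
Ranking (highest first): 3, 1, 2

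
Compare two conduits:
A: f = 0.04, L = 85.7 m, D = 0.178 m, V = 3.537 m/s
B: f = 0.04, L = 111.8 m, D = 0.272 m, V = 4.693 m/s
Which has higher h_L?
h_L(A) = 12.28 m, h_L(B) = 18.46 m. Answer: B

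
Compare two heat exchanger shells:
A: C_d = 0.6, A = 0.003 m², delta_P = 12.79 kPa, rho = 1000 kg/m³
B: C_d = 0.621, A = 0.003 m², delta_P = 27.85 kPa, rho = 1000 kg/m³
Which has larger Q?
Q(A) = 9.104 L/s, Q(B) = 13.9 L/s. Answer: B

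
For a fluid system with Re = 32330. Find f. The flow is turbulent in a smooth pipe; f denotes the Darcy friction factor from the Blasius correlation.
Formula: f = \frac{0.316}{Re^{0.25}}
f = 0.316/32330^0.25 = 0.02357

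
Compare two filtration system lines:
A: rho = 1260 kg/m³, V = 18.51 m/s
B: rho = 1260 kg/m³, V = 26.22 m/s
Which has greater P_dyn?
P_dyn(A) = 215.9 kPa, P_dyn(B) = 433.1 kPa. Answer: B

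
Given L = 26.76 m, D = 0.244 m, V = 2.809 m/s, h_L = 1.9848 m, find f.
Formula: h_L = f \frac{L}{D} \frac{V^2}{2g}
Substituting knowns: 1.9848 = f·(26.76/0.244)·2.809²/(2·9.81)
Solving for f: f = 1.9848·2·9.81/((26.76/0.244)·2.809²) = 0.045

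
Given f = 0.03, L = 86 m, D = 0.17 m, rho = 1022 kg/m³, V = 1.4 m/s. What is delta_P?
Formula: \Delta P = f \frac{L}{D} \frac{\rho V^2}{2}
delta_P = 0.03·(86/0.17)·0.5·1022·1.4²/1000 = 15.2 kPa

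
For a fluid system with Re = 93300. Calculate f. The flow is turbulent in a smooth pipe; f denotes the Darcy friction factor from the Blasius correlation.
Formula: f = \frac{0.316}{Re^{0.25}}
f = 0.316/93300^0.25 = 0.01808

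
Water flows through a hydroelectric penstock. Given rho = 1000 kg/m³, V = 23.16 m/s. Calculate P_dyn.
Formula: P_{dyn} = \frac{1}{2} \rho V^2
P_dyn = 0.5·1000·23.16²/1000 = 268.2 kPa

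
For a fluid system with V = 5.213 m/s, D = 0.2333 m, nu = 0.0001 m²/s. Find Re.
Formula: Re = \frac{V D}{\nu}
Re = 5.213·0.2333/0.0001 = 12162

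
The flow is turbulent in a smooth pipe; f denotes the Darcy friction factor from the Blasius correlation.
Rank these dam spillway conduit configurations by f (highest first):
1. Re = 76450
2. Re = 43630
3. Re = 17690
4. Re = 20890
Case 1: f = 0.019
Case 2: f = 0.02186
Case 3: f = 0.0274
Case 4: f = 0.02628
Ranking (highest first): 3, 4, 2, 1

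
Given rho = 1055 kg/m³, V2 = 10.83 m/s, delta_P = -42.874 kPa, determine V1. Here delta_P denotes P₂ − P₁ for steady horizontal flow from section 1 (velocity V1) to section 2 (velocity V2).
Formula: \Delta P = \frac{1}{2} \rho (V_1^2 - V_2^2)
Substituting knowns: -42.874 = 0.5·1055·(V1² − 10.83²)/1000
Solving for V1: V1 = √(10.83² + 2·(-42.874·1000)/1055) = 6.001 m/s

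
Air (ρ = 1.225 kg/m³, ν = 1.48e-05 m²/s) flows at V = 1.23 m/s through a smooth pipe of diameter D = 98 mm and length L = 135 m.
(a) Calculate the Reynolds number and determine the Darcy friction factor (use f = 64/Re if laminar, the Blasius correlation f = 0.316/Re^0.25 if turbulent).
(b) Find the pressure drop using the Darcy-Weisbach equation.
(a) Re = V·D/ν = 1.23·0.098/1.48e-05 = 8144.6 → turbulent (Re > 4000); f = 0.316/Re^0.25 = 0.316/8144.6^0.25 = 0.033264
(b) Darcy-Weisbach: ΔP = f·(L/D)·½ρV²/1000 = 0.033264·(135/0.098)·½·1.225·1.23²/1000 = 0.04246 kPa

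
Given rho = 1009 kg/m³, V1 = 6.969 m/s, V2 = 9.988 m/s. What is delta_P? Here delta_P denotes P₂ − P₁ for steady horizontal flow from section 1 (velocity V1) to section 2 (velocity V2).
Formula: \Delta P = \frac{1}{2} \rho (V_1^2 - V_2^2)
delta_P = 0.5·1009·(6.969² − 9.988²)/1000 = -25.83 kPa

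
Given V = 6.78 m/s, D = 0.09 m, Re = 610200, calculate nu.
Formula: Re = \frac{V D}{\nu}
Substituting knowns: 610200 = 6.78·0.09/nu
Solving for nu: nu = 6.78·0.09/610200 = 1.000e-06 m²/s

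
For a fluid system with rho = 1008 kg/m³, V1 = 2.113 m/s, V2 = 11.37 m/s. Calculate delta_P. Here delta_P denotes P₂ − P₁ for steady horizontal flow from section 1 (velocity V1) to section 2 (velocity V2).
Formula: \Delta P = \frac{1}{2} \rho (V_1^2 - V_2^2)
delta_P = 0.5·1008·(2.113² − 11.37²)/1000 = -62.91 kPa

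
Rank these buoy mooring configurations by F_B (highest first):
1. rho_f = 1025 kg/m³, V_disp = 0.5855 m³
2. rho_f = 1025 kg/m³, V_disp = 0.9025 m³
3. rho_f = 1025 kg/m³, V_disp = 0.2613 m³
Case 1: F_B = 5887 N
Case 2: F_B = 9075 N
Case 3: F_B = 2627 N
Ranking (highest first): 2, 1, 3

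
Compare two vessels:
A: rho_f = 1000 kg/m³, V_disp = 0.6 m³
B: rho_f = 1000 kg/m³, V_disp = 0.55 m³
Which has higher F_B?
F_B(A) = 5886 N, F_B(B) = 5396 N. Answer: A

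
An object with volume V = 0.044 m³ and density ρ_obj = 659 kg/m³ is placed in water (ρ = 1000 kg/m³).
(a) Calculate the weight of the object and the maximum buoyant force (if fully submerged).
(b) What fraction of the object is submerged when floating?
(a) W=rho_obj*g*V=659*9.81*0.044=284.5 N; F_B(max)=rho*g*V=1000*9.81*0.044=431.6 N
(b) Floating fraction=rho_obj/rho=659/1000=0.659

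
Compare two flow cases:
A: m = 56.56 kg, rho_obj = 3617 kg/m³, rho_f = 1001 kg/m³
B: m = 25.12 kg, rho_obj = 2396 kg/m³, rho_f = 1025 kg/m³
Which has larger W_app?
W_app(A) = 401.3 N, W_app(B) = 141 N. Answer: A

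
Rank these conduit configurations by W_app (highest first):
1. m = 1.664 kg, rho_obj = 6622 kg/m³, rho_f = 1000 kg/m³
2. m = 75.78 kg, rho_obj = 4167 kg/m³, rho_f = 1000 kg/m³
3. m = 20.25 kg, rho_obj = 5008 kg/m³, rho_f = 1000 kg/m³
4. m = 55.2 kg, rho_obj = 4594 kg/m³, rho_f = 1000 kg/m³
Case 1: W_app = 13.86 N
Case 2: W_app = 565 N
Case 3: W_app = 159 N
Case 4: W_app = 423.6 N
Ranking (highest first): 2, 4, 3, 1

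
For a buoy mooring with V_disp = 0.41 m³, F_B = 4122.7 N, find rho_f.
Formula: F_B = \rho_f g V_{disp}
Substituting knowns: 4122.7 = rho_f·9.81·0.41
Solving for rho_f: rho_f = 4122.7/(9.81·0.41) = 1025 kg/m³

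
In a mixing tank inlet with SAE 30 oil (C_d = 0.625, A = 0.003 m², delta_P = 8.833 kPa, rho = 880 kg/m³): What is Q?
Formula: Q = C_d A \sqrt{\frac{2 \Delta P}{\rho}}
Q = 0.625·0.003·√(2·(8.833·1000)/880)·1000 = 8.401 L/s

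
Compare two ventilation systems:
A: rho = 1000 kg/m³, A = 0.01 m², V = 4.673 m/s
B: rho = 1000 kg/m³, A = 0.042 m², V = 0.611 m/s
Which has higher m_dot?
m_dot(A) = 46.73 kg/s, m_dot(B) = 25.66 kg/s. Answer: A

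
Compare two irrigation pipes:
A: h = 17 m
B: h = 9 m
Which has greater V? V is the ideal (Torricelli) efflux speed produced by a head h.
V(A) = 18.26 m/s, V(B) = 13.29 m/s. Answer: A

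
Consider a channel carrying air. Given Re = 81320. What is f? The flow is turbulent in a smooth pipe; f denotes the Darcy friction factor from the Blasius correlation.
Formula: f = \frac{0.316}{Re^{0.25}}
f = 0.316/81320^0.25 = 0.01871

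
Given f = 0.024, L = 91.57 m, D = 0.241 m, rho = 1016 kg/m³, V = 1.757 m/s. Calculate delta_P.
Formula: \Delta P = f \frac{L}{D} \frac{\rho V^2}{2}
delta_P = 0.024·(91.57/0.241)·0.5·1016·1.757²/1000 = 14.3 kPa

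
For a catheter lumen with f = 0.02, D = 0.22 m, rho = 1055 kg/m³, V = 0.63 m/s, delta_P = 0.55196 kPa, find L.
Formula: \Delta P = f \frac{L}{D} \frac{\rho V^2}{2}
Substituting knowns: 0.55196 = 0.02·(L/0.22)·0.5·1055·0.63²/1000
Solving for L: L = (0.55196·1000)·0.22/(0.02·0.5·1055·0.63²) = 29 m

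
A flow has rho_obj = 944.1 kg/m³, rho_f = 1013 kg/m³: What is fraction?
Formula: f_{sub} = \frac{\rho_{obj}}{\rho_f}
fraction = 944.1/1013 = 0.932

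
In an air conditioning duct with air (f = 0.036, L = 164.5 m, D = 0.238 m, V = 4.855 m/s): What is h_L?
Formula: h_L = f \frac{L}{D} \frac{V^2}{2g}
h_L = 0.036·(164.5/0.238)·4.855²/(2·9.81) = 29.89 m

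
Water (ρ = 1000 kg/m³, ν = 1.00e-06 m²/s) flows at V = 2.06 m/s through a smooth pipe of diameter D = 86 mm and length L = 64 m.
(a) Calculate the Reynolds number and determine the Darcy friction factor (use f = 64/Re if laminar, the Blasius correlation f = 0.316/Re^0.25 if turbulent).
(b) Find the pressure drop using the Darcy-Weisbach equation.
(a) Re = V·D/ν = 2.06·0.086/1.00e-06 = 177160 → turbulent (Re > 4000); f = 0.316/Re^0.25 = 0.316/177160^0.25 = 0.015403 (Blasius is strictly valid for Re ≲ 1e5; used here as the smooth-pipe estimate the problem specifies)
(b) Darcy-Weisbach: ΔP = f·(L/D)·½ρV²/1000 = 0.015403·(64/0.086)·½·1000·2.06²/1000 = 24.32 kPa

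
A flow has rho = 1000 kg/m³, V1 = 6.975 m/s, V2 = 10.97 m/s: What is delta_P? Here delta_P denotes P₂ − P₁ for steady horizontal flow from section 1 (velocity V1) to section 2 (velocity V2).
Formula: \Delta P = \frac{1}{2} \rho (V_1^2 - V_2^2)
delta_P = 0.5·1000·(6.975² − 10.97²)/1000 = -35.85 kPa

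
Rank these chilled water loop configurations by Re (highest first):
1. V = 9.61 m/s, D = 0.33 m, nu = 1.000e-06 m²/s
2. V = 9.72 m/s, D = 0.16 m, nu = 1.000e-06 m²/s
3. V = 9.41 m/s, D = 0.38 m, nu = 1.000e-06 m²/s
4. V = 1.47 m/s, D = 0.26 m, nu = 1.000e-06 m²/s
Case 1: Re = 3.171e+06
Case 2: Re = 1.555e+06
Case 3: Re = 3.576e+06
Case 4: Re = 382200
Ranking (highest first): 3, 1, 2, 4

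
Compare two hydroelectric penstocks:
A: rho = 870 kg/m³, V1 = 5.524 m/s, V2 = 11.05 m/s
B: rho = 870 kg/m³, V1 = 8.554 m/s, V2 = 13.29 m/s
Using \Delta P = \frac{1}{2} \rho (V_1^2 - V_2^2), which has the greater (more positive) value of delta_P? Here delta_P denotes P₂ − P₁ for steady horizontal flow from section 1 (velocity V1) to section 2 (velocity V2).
delta_P(A) = -39.84 kPa, delta_P(B) = -45 kPa. Answer: A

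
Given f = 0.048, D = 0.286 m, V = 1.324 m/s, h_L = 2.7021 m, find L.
Formula: h_L = f \frac{L}{D} \frac{V^2}{2g}
Substituting knowns: 2.7021 = 0.048·(L/0.286)·1.324²/(2·9.81)
Solving for L: L = 2.7021·2·9.81·0.286/(0.048·1.324²) = 180.2 m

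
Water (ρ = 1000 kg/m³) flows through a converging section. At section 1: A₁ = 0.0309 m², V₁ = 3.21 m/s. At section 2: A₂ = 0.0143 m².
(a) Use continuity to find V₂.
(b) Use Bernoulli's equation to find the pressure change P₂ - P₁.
(a) Continuity: A₁V₁=A₂V₂ -> V₂=A₁V₁/A₂=0.0309*3.21/0.0143=6.94 m/s
(b) Bernoulli: P₂-P₁=0.5*rho*(V₁^2-V₂^2)/1000=0.5*1000*(3.21^2-6.94^2)/1000=-18.93 kPa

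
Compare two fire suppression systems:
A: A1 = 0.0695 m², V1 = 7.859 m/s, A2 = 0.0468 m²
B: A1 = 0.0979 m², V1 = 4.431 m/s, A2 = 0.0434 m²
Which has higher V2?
V2(A) = 11.67 m/s, V2(B) = 9.995 m/s. Answer: A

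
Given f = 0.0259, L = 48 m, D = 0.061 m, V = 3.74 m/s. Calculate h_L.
Formula: h_L = f \frac{L}{D} \frac{V^2}{2g}
h_L = 0.0259·(48/0.061)·3.74²/(2·9.81) = 14.53 m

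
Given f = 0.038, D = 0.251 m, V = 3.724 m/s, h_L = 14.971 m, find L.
Formula: h_L = f \frac{L}{D} \frac{V^2}{2g}
Substituting knowns: 14.971 = 0.038·(L/0.251)·3.724²/(2·9.81)
Solving for L: L = 14.971·2·9.81·0.251/(0.038·3.724²) = 139.9 m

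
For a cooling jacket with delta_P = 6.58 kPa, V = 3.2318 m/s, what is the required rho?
Formula: V = \sqrt{\frac{2 \Delta P}{\rho}}
Substituting knowns: 3.2318 = √(2·(6.58·1000)/rho)
Solving for rho: rho = 2·(6.58·1000)/3.2318² = 1260 kg/m³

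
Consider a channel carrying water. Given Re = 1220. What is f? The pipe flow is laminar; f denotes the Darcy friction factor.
Formula: f = \frac{64}{Re}
f = 64/1220 = 0.05246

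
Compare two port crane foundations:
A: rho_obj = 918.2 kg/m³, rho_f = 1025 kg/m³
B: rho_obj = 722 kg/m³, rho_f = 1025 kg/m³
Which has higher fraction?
fraction(A) = 0.8958, fraction(B) = 0.7044. Answer: A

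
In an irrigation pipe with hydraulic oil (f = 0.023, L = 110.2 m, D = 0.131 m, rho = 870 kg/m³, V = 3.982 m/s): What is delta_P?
Formula: \Delta P = f \frac{L}{D} \frac{\rho V^2}{2}
delta_P = 0.023·(110.2/0.131)·0.5·870·3.982²/1000 = 133.5 kPa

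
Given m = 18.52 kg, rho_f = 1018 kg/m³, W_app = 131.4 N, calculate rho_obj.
Formula: W_{app} = mg\left(1 - \frac{\rho_f}{\rho_{obj}}\right)
Substituting knowns: 131.4 = 18.52·9.81·(1 − 1018/rho_obj)
Solving for rho_obj: rho_obj = 1018/(1 − 131.4/(18.52·9.81)) = 3678 kg/m³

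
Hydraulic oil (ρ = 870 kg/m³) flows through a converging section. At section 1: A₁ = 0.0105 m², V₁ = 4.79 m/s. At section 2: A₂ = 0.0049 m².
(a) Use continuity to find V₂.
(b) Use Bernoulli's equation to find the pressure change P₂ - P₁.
(a) Continuity: A₁V₁=A₂V₂ -> V₂=A₁V₁/A₂=0.0105*4.79/0.0049=10.26 m/s
(b) Bernoulli: P₂-P₁=0.5*rho*(V₁^2-V₂^2)/1000=0.5*870*(4.79^2-10.26^2)/1000=-35.81 kPa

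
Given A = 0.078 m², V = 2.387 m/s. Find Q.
Formula: Q = A V
Q = 0.078·2.387·1000 = 186.2 L/s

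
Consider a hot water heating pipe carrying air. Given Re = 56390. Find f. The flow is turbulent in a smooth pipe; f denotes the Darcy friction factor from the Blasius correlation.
Formula: f = \frac{0.316}{Re^{0.25}}
f = 0.316/56390^0.25 = 0.02051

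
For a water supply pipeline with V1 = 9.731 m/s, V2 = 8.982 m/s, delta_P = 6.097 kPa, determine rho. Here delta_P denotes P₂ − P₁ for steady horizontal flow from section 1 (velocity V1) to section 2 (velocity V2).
Formula: \Delta P = \frac{1}{2} \rho (V_1^2 - V_2^2)
Substituting knowns: 6.097 = 0.5·rho·(9.731² − 8.982²)/1000
Solving for rho: rho = 2·(6.097·1000)/(9.731² − 8.982²) = 870 kg/m³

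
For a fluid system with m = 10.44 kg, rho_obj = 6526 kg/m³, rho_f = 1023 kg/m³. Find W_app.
Formula: W_{app} = mg\left(1 - \frac{\rho_f}{\rho_{obj}}\right)
W_app = 10.44·9.81·(1 − 1023/6526) = 86.36 N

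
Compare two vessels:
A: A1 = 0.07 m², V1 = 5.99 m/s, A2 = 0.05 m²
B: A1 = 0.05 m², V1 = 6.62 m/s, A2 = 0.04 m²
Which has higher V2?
V2(A) = 8.386 m/s, V2(B) = 8.275 m/s. Answer: A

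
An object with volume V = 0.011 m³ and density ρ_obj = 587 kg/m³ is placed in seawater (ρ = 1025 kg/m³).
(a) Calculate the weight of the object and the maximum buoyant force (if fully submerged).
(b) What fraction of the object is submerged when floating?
(a) W=rho_obj*g*V=587*9.81*0.011=63.3 N; F_B(max)=rho*g*V=1025*9.81*0.011=110.6 N
(b) Floating fraction=rho_obj/rho=587/1025=0.573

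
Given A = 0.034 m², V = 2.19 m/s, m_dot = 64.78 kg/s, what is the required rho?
Formula: \dot{m} = \rho A V
Substituting knowns: 64.78 = rho·0.034·2.19
Solving for rho: rho = 64.78/(0.034·2.19) = 870 kg/m³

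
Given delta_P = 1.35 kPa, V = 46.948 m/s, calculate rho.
Formula: V = \sqrt{\frac{2 \Delta P}{\rho}}
Substituting knowns: 46.948 = √(2·(1.35·1000)/rho)
Solving for rho: rho = 2·(1.35·1000)/46.948² = 1.225 kg/m³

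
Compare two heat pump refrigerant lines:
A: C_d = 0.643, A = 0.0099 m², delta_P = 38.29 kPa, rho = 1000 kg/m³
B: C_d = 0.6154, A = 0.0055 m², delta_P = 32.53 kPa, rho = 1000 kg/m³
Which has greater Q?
Q(A) = 55.71 L/s, Q(B) = 27.3 L/s. Answer: A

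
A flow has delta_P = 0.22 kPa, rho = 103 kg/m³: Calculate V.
Formula: V = \sqrt{\frac{2 \Delta P}{\rho}}
V = √(2·(0.22·1000)/103) = 2.067 m/s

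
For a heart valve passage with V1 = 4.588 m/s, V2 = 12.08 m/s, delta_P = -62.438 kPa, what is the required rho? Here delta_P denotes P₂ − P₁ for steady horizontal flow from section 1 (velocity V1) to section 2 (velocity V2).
Formula: \Delta P = \frac{1}{2} \rho (V_1^2 - V_2^2)
Substituting knowns: -62.438 = 0.5·rho·(4.588² − 12.08²)/1000
Solving for rho: rho = 2·(-62.438·1000)/(4.588² − 12.08²) = 1000 kg/m³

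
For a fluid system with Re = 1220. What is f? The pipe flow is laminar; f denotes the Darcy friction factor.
Formula: f = \frac{64}{Re}
f = 64/1220 = 0.05246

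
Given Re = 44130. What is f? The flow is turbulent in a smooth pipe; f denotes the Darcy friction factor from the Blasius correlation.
Formula: f = \frac{0.316}{Re^{0.25}}
f = 0.316/44130^0.25 = 0.0218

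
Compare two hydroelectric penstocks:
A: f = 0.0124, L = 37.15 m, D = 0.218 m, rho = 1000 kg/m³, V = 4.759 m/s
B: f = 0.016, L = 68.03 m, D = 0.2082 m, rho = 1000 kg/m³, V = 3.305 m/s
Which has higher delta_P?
delta_P(A) = 23.93 kPa, delta_P(B) = 28.55 kPa. Answer: B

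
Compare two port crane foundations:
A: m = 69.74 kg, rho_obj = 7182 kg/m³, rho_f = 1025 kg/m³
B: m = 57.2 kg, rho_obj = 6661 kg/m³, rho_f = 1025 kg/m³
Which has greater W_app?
W_app(A) = 586.5 N, W_app(B) = 474.8 N. Answer: A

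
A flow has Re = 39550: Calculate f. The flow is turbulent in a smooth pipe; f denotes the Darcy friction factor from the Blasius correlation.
Formula: f = \frac{0.316}{Re^{0.25}}
f = 0.316/39550^0.25 = 0.02241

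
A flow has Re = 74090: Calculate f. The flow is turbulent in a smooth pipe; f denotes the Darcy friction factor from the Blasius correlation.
Formula: f = \frac{0.316}{Re^{0.25}}
f = 0.316/74090^0.25 = 0.01915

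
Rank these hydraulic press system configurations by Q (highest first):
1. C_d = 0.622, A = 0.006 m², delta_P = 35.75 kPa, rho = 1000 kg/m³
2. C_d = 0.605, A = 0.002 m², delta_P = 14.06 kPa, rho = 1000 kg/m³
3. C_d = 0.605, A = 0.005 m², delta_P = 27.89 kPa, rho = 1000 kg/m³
Case 1: Q = 31.56 L/s
Case 2: Q = 6.416 L/s
Case 3: Q = 22.59 L/s
Ranking (highest first): 1, 3, 2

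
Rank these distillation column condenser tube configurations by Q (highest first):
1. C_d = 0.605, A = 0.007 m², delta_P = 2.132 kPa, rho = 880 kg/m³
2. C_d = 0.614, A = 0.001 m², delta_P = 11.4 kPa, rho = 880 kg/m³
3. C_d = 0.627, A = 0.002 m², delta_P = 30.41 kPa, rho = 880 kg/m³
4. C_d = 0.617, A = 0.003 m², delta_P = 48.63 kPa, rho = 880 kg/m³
Case 1: Q = 9.322 L/s
Case 2: Q = 3.125 L/s
Case 3: Q = 10.43 L/s
Case 4: Q = 19.46 L/s
Ranking (highest first): 4, 3, 1, 2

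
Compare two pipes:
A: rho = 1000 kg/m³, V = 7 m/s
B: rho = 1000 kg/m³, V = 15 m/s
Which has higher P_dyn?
P_dyn(A) = 24.5 kPa, P_dyn(B) = 112.5 kPa. Answer: B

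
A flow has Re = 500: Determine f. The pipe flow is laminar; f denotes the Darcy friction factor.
Formula: f = \frac{64}{Re}
f = 64/500 = 0.128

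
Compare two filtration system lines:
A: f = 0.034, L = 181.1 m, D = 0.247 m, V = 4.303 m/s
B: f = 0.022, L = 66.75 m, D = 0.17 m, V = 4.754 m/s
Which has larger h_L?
h_L(A) = 23.53 m, h_L(B) = 9.95 m. Answer: A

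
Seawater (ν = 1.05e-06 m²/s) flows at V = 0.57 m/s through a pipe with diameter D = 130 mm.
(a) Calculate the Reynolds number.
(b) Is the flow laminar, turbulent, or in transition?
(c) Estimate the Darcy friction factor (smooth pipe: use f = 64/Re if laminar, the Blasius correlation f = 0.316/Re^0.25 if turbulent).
(a) Re = V·D/ν = 0.57·0.13/1.05e-06 = 70571
(b) Flow regime: turbulent (Re > 4000)
(c) Friction factor: f = 0.316/Re^0.25 = 0.316/70571^0.25 = 0.01939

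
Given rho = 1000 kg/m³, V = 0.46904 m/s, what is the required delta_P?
Formula: V = \sqrt{\frac{2 \Delta P}{\rho}}
Substituting knowns: 0.46904 = √(2·(delta_P·1000)/1000)
Solving for delta_P: delta_P = 0.46904²·1000/2/1000 = 0.11 kPa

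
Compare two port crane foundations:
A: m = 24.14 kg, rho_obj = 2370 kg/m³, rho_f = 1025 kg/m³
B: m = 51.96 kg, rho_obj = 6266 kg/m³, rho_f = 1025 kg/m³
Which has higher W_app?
W_app(A) = 134.4 N, W_app(B) = 426.3 N. Answer: B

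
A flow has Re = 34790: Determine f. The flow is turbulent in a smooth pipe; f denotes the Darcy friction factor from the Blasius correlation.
Formula: f = \frac{0.316}{Re^{0.25}}
f = 0.316/34790^0.25 = 0.02314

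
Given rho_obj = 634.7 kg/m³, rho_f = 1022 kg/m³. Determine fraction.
Formula: f_{sub} = \frac{\rho_{obj}}{\rho_f}
fraction = 634.7/1022 = 0.621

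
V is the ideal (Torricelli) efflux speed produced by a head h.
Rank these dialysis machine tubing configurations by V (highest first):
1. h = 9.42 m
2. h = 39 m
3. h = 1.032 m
Case 1: V = 13.59 m/s
Case 2: V = 27.66 m/s
Case 3: V = 4.5 m/s
Ranking (highest first): 2, 1, 3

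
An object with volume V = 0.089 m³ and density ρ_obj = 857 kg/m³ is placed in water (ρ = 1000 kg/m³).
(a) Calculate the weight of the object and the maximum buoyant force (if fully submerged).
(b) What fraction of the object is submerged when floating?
(a) W=rho_obj*g*V=857*9.81*0.089=748.2 N; F_B(max)=rho*g*V=1000*9.81*0.089=873.1 N
(b) Floating fraction=rho_obj/rho=857/1000=0.857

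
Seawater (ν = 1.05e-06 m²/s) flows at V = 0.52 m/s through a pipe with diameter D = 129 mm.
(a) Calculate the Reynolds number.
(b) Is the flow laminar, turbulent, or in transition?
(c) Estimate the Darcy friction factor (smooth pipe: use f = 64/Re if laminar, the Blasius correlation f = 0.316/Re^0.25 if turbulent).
(a) Re = V·D/ν = 0.52·0.129/1.05e-06 = 63886
(b) Flow regime: turbulent (Re > 4000)
(c) Friction factor: f = 0.316/Re^0.25 = 0.316/63886^0.25 = 0.01988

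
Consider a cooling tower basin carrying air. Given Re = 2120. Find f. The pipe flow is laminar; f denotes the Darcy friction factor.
Formula: f = \frac{64}{Re}
f = 64/2120 = 0.03019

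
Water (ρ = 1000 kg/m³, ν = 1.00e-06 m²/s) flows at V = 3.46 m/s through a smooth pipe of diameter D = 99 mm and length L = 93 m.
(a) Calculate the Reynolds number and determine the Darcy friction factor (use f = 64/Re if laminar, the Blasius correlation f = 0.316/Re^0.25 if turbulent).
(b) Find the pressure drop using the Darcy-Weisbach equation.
(a) Re = V·D/ν = 3.46·0.099/1.00e-06 = 342540 → turbulent (Re > 4000); f = 0.316/Re^0.25 = 0.316/342540^0.25 = 0.013062 (Blasius is strictly valid for Re ≲ 1e5; used here as the smooth-pipe estimate the problem specifies)
(b) Darcy-Weisbach: ΔP = f·(L/D)·½ρV²/1000 = 0.013062·(93/0.099)·½·1000·3.46²/1000 = 73.45 kPa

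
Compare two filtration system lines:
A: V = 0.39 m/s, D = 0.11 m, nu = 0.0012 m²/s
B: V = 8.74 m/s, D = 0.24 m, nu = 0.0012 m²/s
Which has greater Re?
Re(A) = 35.75, Re(B) = 1748. Answer: B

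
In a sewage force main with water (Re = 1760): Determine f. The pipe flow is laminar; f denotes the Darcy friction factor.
Formula: f = \frac{64}{Re}
f = 64/1760 = 0.03636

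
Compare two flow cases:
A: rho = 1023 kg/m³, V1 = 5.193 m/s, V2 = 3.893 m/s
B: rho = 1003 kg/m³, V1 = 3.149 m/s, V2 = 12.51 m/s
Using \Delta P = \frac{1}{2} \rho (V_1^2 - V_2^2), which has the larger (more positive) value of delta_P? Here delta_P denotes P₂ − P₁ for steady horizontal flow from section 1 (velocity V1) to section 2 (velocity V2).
delta_P(A) = 6.042 kPa, delta_P(B) = -73.51 kPa. Answer: A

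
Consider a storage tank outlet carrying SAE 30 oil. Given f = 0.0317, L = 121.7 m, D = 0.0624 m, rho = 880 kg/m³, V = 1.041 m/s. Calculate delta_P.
Formula: \Delta P = f \frac{L}{D} \frac{\rho V^2}{2}
delta_P = 0.0317·(121.7/0.0624)·0.5·880·1.041²/1000 = 29.48 kPa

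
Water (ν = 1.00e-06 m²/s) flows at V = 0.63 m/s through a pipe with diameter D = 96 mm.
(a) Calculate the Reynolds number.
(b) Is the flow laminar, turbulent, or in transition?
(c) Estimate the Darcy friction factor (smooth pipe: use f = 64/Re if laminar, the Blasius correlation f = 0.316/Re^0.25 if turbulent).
(a) Re = V·D/ν = 0.63·0.096/1.00e-06 = 60480
(b) Flow regime: turbulent (Re > 4000)
(c) Friction factor: f = 0.316/Re^0.25 = 0.316/60480^0.25 = 0.02015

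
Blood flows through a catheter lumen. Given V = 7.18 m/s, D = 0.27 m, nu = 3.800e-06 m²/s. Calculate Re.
Formula: Re = \frac{V D}{\nu}
Re = 7.18·0.27/3.800e-06 = 510158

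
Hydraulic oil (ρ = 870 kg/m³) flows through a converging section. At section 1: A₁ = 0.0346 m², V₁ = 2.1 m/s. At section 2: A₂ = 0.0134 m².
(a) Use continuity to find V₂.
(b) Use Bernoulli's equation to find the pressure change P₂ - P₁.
(a) Continuity: A₁V₁=A₂V₂ -> V₂=A₁V₁/A₂=0.0346*2.1/0.0134=5.42 m/s
(b) Bernoulli: P₂-P₁=0.5*rho*(V₁^2-V₂^2)/1000=0.5*870*(2.1^2-5.42^2)/1000=-10.86 kPa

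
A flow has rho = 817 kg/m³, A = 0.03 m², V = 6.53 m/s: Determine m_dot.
Formula: \dot{m} = \rho A V
m_dot = 817·0.03·6.53 = 160.1 kg/s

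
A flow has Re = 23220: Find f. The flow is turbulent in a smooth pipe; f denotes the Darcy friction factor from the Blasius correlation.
Formula: f = \frac{0.316}{Re^{0.25}}
f = 0.316/23220^0.25 = 0.0256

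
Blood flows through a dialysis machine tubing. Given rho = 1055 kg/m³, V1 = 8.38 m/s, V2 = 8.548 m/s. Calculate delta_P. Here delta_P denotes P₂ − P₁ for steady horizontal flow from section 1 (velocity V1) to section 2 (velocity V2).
Formula: \Delta P = \frac{1}{2} \rho (V_1^2 - V_2^2)
delta_P = 0.5·1055·(8.38² − 8.548²)/1000 = -1.5 kPa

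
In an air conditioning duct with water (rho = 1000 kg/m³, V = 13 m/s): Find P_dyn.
Formula: P_{dyn} = \frac{1}{2} \rho V^2
P_dyn = 0.5·1000·13²/1000 = 84.5 kPa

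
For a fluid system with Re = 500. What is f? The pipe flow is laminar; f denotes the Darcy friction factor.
Formula: f = \frac{64}{Re}
f = 64/500 = 0.128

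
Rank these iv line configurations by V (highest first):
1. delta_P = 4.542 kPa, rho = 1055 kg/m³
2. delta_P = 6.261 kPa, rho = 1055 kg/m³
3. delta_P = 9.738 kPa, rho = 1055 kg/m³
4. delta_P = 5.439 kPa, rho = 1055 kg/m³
Case 1: V = 2.934 m/s
Case 2: V = 3.445 m/s
Case 3: V = 4.297 m/s
Case 4: V = 3.211 m/s
Ranking (highest first): 3, 2, 4, 1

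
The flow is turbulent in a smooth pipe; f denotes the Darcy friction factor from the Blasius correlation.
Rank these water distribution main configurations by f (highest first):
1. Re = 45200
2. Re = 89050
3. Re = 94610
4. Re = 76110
Case 1: f = 0.02167
Case 2: f = 0.01829
Case 3: f = 0.01802
Case 4: f = 0.01903
Ranking (highest first): 1, 4, 2, 3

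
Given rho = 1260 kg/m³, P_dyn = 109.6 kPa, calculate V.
Formula: P_{dyn} = \frac{1}{2} \rho V^2
Substituting knowns: 109.6 = 0.5·1260·V²/1000
Solving for V: V = √(2·(109.6·1000)/1260) = 13.19 m/s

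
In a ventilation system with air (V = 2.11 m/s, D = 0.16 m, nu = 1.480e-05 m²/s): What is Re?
Formula: Re = \frac{V D}{\nu}
Re = 2.11·0.16/1.480e-05 = 22811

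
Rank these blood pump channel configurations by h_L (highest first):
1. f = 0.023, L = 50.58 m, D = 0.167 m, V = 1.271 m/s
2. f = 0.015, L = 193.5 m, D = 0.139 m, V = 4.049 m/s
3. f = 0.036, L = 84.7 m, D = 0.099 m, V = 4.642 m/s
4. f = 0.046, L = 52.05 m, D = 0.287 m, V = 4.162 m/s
Case 1: h_L = 0.5736 m
Case 2: h_L = 17.45 m
Case 3: h_L = 33.83 m
Case 4: h_L = 7.365 m
Ranking (highest first): 3, 2, 4, 1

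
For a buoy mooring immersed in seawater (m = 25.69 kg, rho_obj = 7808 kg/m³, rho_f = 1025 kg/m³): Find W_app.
Formula: W_{app} = mg\left(1 - \frac{\rho_f}{\rho_{obj}}\right)
W_app = 25.69·9.81·(1 − 1025/7808) = 218.9 N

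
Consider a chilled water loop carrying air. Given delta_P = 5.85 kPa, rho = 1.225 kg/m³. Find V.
Formula: V = \sqrt{\frac{2 \Delta P}{\rho}}
V = √(2·(5.85·1000)/1.225) = 97.73 m/s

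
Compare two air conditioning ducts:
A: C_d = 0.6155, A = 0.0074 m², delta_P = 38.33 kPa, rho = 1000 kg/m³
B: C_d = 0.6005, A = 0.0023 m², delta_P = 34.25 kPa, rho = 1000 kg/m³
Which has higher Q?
Q(A) = 39.88 L/s, Q(B) = 11.43 L/s. Answer: A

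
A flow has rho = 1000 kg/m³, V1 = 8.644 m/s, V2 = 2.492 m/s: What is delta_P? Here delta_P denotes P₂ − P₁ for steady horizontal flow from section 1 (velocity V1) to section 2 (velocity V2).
Formula: \Delta P = \frac{1}{2} \rho (V_1^2 - V_2^2)
delta_P = 0.5·1000·(8.644² − 2.492²)/1000 = 34.25 kPa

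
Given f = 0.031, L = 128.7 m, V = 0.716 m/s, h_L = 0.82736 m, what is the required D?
Formula: h_L = f \frac{L}{D} \frac{V^2}{2g}
Substituting knowns: 0.82736 = 0.031·(128.7/D)·0.716²/(2·9.81)
Solving for D: D = 0.031·128.7·0.716²/(2·9.81·0.82736) = 0.126 m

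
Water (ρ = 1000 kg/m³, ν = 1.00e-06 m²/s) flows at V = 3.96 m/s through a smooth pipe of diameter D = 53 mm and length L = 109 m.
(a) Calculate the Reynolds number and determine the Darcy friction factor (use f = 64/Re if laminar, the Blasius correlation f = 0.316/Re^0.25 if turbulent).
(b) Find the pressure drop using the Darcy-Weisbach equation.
(a) Re = V·D/ν = 3.96·0.053/1.00e-06 = 209880 → turbulent (Re > 4000); f = 0.316/Re^0.25 = 0.316/209880^0.25 = 0.014764 (Blasius is strictly valid for Re ≲ 1e5; used here as the smooth-pipe estimate the problem specifies)
(b) Darcy-Weisbach: ΔP = f·(L/D)·½ρV²/1000 = 0.014764·(109/0.053)·½·1000·3.96²/1000 = 238.1 kPa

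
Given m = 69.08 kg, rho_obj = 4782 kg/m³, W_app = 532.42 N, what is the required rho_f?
Formula: W_{app} = mg\left(1 - \frac{\rho_f}{\rho_{obj}}\right)
Substituting knowns: 532.42 = 69.08·9.81·(1 − rho_f/4782)
Solving for rho_f: rho_f = 4782·(1 − 532.42/(69.08·9.81)) = 1025 kg/m³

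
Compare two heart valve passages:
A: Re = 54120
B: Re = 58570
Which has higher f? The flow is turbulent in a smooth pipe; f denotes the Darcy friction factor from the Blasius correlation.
f(A) = 0.02072, f(B) = 0.02031. Answer: A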